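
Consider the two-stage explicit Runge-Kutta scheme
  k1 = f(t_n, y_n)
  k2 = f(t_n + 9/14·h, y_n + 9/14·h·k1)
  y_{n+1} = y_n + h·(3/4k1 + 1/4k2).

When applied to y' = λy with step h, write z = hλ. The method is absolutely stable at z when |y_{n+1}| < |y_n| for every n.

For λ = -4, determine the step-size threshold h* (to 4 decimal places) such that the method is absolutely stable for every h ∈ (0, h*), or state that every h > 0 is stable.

(-6.2222,0); λ=-4 ⇒ h* = (56/9)/4 = 1.5556.

Set f=λy, z=hλ:
  k1=λy_n ⇒ h·k1=z·y_n;  k2=λ(1+9/14z)y_n ⇒ h·k2=z(1+9/14z)y_n
  y_{n+1}/y_n = 1 + 3/4z + 1/4z(1+9/14z) = 1 + z + 9/56z²
  R(z) = 1 + z + 9/56z².

Solve |R(x)|<1 on ℝ⁻.
x=-0.45: |R|=0.5825
R=1: x+9/56x²=0 ⇒ x=−56/9=-6.2222; min R=1−1/(4·9/56)=-0.5556>−1
Confirm numerically:
  x=-6.180: |R|=0.95806 <1
  x=-6.050: |R|=0.83254 <1
  x=-5.155: |R|=0.11583 <1
  x=-3.800: |R|=0.47929 <1
  x=-6.692: |R|=1.50525 >1
  x=-6.472: |R|=1.25980 >1
So |R|<1 on (-6.2222, 0).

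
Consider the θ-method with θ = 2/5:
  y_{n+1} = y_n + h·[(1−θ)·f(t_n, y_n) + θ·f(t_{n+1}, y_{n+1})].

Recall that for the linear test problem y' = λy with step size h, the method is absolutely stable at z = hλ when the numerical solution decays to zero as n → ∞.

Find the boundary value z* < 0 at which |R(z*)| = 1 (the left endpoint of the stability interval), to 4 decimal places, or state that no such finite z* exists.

Test eqn y'=λy, z=hλ:
  y_{n+1} = y_n + z·[3/5·y_n + 2/5·y_{n+1}] ⇒ (1 − 2/5z)y_{n+1} = (1 + 3/5z)y_n
  R(z) = (1 + 3/5z)/(1 − 2/5z).

Boundary: |R(x)|=1, x<0.
x=-0.47: |R|=0.6044
R=−1: 1+3/5x = −1+2/5x ⇒ -1/5x=2 ⇒ x=2/(-1/5)=-10.0000
Confirm numerically:
  x=-6.828: |R|=0.82997 <1
  x=-5.468: |R|=0.71561 <1
  x=-4.539: |R|=0.61209 <1
  x=-4.307: |R|=0.58183 <1
  x=-10.444: |R|=1.01715 >1
  x=-10.297: |R|=1.01160 >1
  x=-10.080: |R|=1.00318 >1
Interval (-10.0000, 0).

z* = -10.0000.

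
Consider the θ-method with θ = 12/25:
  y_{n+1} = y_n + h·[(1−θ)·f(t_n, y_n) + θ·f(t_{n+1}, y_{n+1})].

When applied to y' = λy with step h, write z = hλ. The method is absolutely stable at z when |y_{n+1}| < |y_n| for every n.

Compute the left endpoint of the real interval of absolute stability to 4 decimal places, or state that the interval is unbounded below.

With y'=λy (z=hλ):
  y_{n+1} = y_n + z·[13/25·y_n + 12/25·y_{n+1}] ⇒ (1 − 12/25z)y_{n+1} = (1 + 13/25z)y_n
  ⇒ R(z) = (1 + 13/25z)/(1 − 12/25z).

Boundary: |R(x)|=1, x<0.
x=-1.76: |R|=0.0460
R=−1: 1+13/25x = −1+12/25x ⇒ -1/25x=2 ⇒ x=2/(-1/25)=-50.0000
Confirm numerically:
  x=-41.326: |R|=0.98335 <1
  x=-27.367: |R|=0.93596 <1
  x=-22.502: |R|=0.90679 <1
  x=-50.411: |R|=1.00065 >1
  x=-50.346: |R|=1.00055 >1
  x=-50.238: |R|=1.00038 >1
Interval (-50.0000, 0).

z* = -50.0000.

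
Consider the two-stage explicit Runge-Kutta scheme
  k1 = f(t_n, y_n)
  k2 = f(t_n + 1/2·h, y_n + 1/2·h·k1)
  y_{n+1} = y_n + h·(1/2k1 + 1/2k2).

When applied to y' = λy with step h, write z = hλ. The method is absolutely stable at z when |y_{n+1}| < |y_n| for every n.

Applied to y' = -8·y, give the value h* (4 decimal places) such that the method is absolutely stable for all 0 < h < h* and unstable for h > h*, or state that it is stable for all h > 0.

On y'=λy, z=hλ:
  k1=λy_n ⇒ h·k1=z·y_n;  k2=λ(1+1/2z)y_n ⇒ h·k2=z(1+1/2z)y_n
  y_{n+1}/y_n = 1 + 1/2z + 1/2z(1+1/2z) = 1 + z + 1/4z²
  R(z) = 1 + z + 1/4z².

Need |R(x)|<1, x<0.
x=-1.06: |R|=0.2209
R=1: x+1/4x²=0 ⇒ x=−4=-4.0000; min R=1−1/(4·1/4)=0.0000>−1
Confirm numerically:
  x=-3.761: |R|=0.77528 <1
  x=-3.405: |R|=0.49351 <1
  x=-2.609: |R|=0.09272 <1
  x=-4.407: |R|=1.44841 >1
  x=-4.039: |R|=1.03938 >1
  x=-4.024: |R|=1.02414 >1
Interval (-4.0000, 0).

(-4.0000,0); λ=-8 ⇒ h* = (4)/8 = 0.5000.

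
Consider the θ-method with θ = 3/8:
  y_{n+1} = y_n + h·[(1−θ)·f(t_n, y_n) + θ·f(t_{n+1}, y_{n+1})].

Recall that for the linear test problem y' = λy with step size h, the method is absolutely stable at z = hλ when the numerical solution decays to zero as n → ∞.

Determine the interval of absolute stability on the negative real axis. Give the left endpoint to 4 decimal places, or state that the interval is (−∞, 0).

z∈(-8.0000,0).

With y'=λy (z=hλ):
  y_{n+1} = y_n + z·[5/8·y_n + 3/8·y_{n+1}] ⇒ (1 − 3/8z)y_{n+1} = (1 + 5/8z)y_n
  R(z) = (1 + 5/8z)/(1 − 3/8z).

Find x<0 with |R(x)|<1.
x=-0.53: |R|=0.5579
R=−1: 1+5/8x = −1+3/8x ⇒ -1/4x=2 ⇒ x=2/(-1/4)=-8.0000
Confirm numerically:
  x=-7.524: |R|=0.96886 <1
  x=-7.275: |R|=0.95138 <1
  x=-6.128: |R|=0.85810 <1
  x=-8.463: |R|=1.02773 >1
  x=-8.265: |R|=1.01616 >1
Stable set (-8.0000, 0).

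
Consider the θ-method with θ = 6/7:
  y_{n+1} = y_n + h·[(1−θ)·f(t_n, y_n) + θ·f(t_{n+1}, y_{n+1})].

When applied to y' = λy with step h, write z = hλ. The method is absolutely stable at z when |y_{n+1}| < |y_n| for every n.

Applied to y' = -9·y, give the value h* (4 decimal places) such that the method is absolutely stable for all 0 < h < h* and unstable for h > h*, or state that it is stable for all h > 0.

interval (−∞, 0). Any h>0 works for λ=-9.

With y'=λy (z=hλ):
  y_{n+1} = y_n + z·[1/7·y_n + 6/7·y_{n+1}] ⇒ (1 − 6/7z)y_{n+1} = (1 + 1/7z)y_n
  so R(z) = (1 + 1/7z)/(1 − 6/7z).

Need |R(x)|<1, x<0.
x=-1.4: |R|=0.3636
x=-2: |R|=0.2632
x=-10: |R|=0.0448
x=-100: |R|=0.1532
θ=6/7≥1/2 ⇒ |1+1/7x|<|1−6/7x| ∀x<0 ⇒ interval (−∞,0).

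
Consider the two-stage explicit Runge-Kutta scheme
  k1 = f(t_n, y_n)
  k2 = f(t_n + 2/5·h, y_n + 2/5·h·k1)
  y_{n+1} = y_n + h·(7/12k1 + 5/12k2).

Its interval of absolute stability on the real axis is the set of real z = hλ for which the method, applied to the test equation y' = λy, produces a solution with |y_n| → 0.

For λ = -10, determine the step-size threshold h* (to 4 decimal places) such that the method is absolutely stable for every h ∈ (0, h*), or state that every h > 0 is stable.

On y'=λy, z=hλ:
  k1=λy_n ⇒ h·k1=z·y_n;  k2=λ(1+2/5z)y_n ⇒ h·k2=z(1+2/5z)y_n
  y_{n+1}/y_n = 1 + 7/12z + 5/12z(1+2/5z) = 1 + z + 1/6z²
  R(z) = 1 + z + 1/6z².

Solve |R(x)|<1 on ℝ⁻.
x=-0.49: |R|=0.5500
R=1: x+1/6x²=0 ⇒ x=−6=-6.0000; min R=1−1/(4·1/6)=-0.5000>−1
Confirm numerically:
  x=-5.261: |R|=0.35202 <1
  x=-3.531: |R|=0.45301 <1
  x=-3.329: |R|=0.48196 <1
  x=-6.401: |R|=1.42780 >1
  x=-6.130: |R|=1.13282 >1
Interval (-6.0000, 0).

(-6.0000,0); λ=-10 ⇒ h* = (6)/10 = 0.6000.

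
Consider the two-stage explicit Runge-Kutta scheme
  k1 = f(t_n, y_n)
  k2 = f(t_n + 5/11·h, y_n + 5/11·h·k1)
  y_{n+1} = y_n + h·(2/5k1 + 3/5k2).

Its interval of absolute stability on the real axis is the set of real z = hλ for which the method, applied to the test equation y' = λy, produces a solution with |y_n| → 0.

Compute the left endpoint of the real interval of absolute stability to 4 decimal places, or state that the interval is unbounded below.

On y'=λy, z=hλ:
  k1=λy_n ⇒ h·k1=z·y_n;  k2=λ(1+5/11z)y_n ⇒ h·k2=z(1+5/11z)y_n
  y_{n+1}/y_n = 1 + 2/5z + 3/5z(1+5/11z) = 1 + z + 3/11z²
  so R(z) = 1 + z + 3/11z².

Solve |R(x)|<1 on ℝ⁻.
x=-1.19: |R|=0.1962
R=1: x+3/11x²=0 ⇒ x=−11/3=-3.6667; min R=1−1/(4·3/11)=0.0833>−1
Confirm numerically:
  x=-2.413: |R|=0.17497 <1
  x=-2.288: |R|=0.13971 <1
  x=-2.127: |R|=0.10685 <1
  x=-4.126: |R|=1.51688 >1
  x=-3.984: |R|=1.34480 >1
  x=-3.807: |R|=1.14570 >1
So |R|<1 on (-3.6667, 0).

z* = -3.6667.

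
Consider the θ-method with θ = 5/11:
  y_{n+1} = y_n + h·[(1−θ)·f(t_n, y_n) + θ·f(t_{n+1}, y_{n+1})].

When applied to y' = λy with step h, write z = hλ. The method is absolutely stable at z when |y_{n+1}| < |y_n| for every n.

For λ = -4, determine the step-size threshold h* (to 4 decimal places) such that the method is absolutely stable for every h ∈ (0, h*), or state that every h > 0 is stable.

Test eqn y'=λy, z=hλ:
  y_{n+1} = y_n + z·[6/11·y_n + 5/11·y_{n+1}] ⇒ (1 − 5/11z)y_{n+1} = (1 + 6/11z)y_n
  Hence R(z) = (1 + 6/11z)/(1 − 5/11z).

Find x<0 with |R(x)|<1.
x=-1.1: |R|=0.2667
R=−1: 1+6/11x = −1+5/11x ⇒ -1/11x=2 ⇒ x=2/(-1/11)=-22.0000
Confirm numerically:
  x=-13.995: |R|=0.90114 <1
  x=-13.987: |R|=0.90099 <1
  x=-11.098: |R|=0.83604 <1
  x=-10.923: |R|=0.83118 <1
  x=-22.522: |R|=1.00422 >1
  x=-22.038: |R|=1.00031 >1
Stable set (-22.0000, 0).

(-22.0000,0); λ=-4 ⇒ h* = (22)/4 = 5.5000.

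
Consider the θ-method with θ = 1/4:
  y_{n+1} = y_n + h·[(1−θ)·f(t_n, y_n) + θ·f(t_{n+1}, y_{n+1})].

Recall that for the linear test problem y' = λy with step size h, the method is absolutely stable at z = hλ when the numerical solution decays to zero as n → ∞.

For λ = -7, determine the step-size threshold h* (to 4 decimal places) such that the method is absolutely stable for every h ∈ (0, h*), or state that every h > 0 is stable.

Test eqn y'=λy, z=hλ:
  y_{n+1} = y_n + z·[3/4·y_n + 1/4·y_{n+1}] ⇒ (1 − 1/4z)y_{n+1} = (1 + 3/4z)y_n
  so R(z) = (1 + 3/4z)/(1 − 1/4z).

Find x<0 with |R(x)|<1.
x=-1.73: |R|=0.2077
R=−1: 1+3/4x = −1+1/4x ⇒ -1/2x=2 ⇒ x=2/(-1/2)=-4.0000
Confirm numerically:
  x=-3.577: |R|=0.88835 <1
  x=-3.217: |R|=0.78301 <1
  x=-2.389: |R|=0.49570 <1
  x=-4.158: |R|=1.03873 >1
  x=-4.071: |R|=1.01759 >1
Stable set (-4.0000, 0).

(-4.0000,0); λ=-7 ⇒ h* = (4)/7 = 0.5714.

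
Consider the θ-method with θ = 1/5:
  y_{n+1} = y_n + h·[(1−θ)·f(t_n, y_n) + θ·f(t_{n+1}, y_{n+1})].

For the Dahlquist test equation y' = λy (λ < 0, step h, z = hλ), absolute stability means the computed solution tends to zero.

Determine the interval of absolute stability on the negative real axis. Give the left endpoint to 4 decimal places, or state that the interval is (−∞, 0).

Set f=λy, z=hλ:
  y_{n+1} = y_n + z·[4/5·y_n + 1/5·y_{n+1}] ⇒ (1 − 1/5z)y_{n+1} = (1 + 4/5z)y_n
  Hence R(z) = (1 + 4/5z)/(1 − 1/5z).

Solve |R(x)|<1 on ℝ⁻.
x=-1.67: |R|=0.2519
R=−1: 1+4/5x = −1+1/5x ⇒ -3/5x=2 ⇒ x=2/(-3/5)=-3.3333
Confirm numerically:
  x=-3.303: |R|=0.98904 <1
  x=-3.108: |R|=0.91663 <1
  x=-2.315: |R|=0.58237 <1
  x=-1.529: |R|=0.17093 <1
  x=-3.615: |R|=1.09808 >1
  x=-3.483: |R|=1.05293 >1
  x=-3.384: |R|=1.01813 >1
Interval (-3.3333, 0).

z∈(-3.3333,0).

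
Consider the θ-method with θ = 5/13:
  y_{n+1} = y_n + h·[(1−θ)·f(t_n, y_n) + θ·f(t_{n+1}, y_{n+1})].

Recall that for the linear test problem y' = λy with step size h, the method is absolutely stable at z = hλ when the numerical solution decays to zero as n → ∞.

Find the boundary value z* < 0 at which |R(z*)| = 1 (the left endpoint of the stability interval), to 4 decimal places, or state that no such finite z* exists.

left endpoint -8.6667.

With y'=λy (z=hλ):
  y_{n+1} = y_n + z·[8/13·y_n + 5/13·y_{n+1}] ⇒ (1 − 5/13z)y_{n+1} = (1 + 8/13z)y_n
  so R(z) = (1 + 8/13z)/(1 − 5/13z).

Find x<0 with |R(x)|<1.
x=-1.45: |R|=0.0691
R=−1: 1+8/13x = −1+5/13x ⇒ -3/13x=2 ⇒ x=2/(-3/13)=-8.6667
Confirm numerically:
  x=-7.468: |R|=0.92857 <1
  x=-5.880: |R|=0.80283 <1
  x=-5.857: |R|=0.80066 <1
  x=-9.091: |R|=1.02178 >1
  x=-8.922: |R|=1.01330 >1
  x=-8.852: |R|=1.00971 >1
So |R|<1 on (-8.6667, 0).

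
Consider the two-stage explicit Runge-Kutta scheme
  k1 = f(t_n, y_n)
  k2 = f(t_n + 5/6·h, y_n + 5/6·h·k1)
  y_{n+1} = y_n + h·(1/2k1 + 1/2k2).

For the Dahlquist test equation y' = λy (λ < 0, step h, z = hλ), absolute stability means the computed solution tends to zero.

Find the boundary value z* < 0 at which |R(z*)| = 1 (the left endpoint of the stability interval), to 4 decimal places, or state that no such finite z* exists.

Test eqn y'=λy, z=hλ:
  k1=λy_n ⇒ h·k1=z·y_n;  k2=λ(1+5/6z)y_n ⇒ h·k2=z(1+5/6z)y_n
  y_{n+1}/y_n = 1 + 1/2z + 1/2z(1+5/6z) = 1 + z + 5/12z²
  so R(z) = 1 + z + 5/12z².

Boundary: |R(x)|=1, x<0.
x=-0.72: |R|=0.4960
R=1: x+5/12x²=0 ⇒ x=−12/5=-2.4000; min R=1−1/(4·5/12)=0.4000>−1
Confirm numerically:
  x=-2.005: |R|=0.67001 <1
  x=-1.698: |R|=0.50334 <1
  x=-1.465: |R|=0.42926 <1
  x=-1.097: |R|=0.40442 <1
  x=-2.978: |R|=1.71720 >1
  x=-2.510: |R|=1.11504 >1
So |R|<1 on (-2.4000, 0).

z* = -2.4000.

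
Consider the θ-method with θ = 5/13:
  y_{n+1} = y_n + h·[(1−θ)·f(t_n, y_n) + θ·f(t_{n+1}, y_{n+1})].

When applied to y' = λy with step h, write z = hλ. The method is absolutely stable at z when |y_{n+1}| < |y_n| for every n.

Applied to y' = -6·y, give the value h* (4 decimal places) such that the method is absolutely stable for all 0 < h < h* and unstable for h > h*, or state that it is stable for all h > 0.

(-8.6667,0); λ=-6 ⇒ h* = (26/3)/6 = 1.4444.

Set f=λy, z=hλ:
  y_{n+1} = y_n + z·[8/13·y_n + 5/13·y_{n+1}] ⇒ (1 − 5/13z)y_{n+1} = (1 + 8/13z)y_n
  ⇒ R(z) = (1 + 8/13z)/(1 − 5/13z).

Boundary: |R(x)|=1, x<0.
x=-0.45: |R|=0.6164
R=−1: 1+8/13x = −1+5/13x ⇒ -3/13x=2 ⇒ x=2/(-3/13)=-8.6667
Confirm numerically:
  x=-6.576: |R|=0.86330 <1
  x=-6.374: |R|=0.84671 <1
  x=-3.751: |R|=0.53560 <1
  x=-9.015: |R|=1.01799 >1
  x=-8.771: |R|=1.00551 >1
So |R|<1 on (-8.6667, 0).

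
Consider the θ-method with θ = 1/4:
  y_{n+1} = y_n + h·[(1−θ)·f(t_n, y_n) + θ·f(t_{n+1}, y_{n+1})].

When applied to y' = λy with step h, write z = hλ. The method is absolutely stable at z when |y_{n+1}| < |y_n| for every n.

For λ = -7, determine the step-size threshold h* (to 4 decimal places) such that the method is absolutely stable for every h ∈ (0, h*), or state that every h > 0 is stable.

Test eqn y'=λy, z=hλ:
  y_{n+1} = y_n + z·[3/4·y_n + 1/4·y_{n+1}] ⇒ (1 − 1/4z)y_{n+1} = (1 + 3/4z)y_n
  so R(z) = (1 + 3/4z)/(1 − 1/4z).

Boundary: |R(x)|=1, x<0.
x=-1.19: |R|=0.0829
R=−1: 1+3/4x = −1+1/4x ⇒ -1/2x=2 ⇒ x=2/(-1/2)=-4.0000
Confirm numerically:
  x=-3.833: |R|=0.95736 <1
  x=-2.594: |R|=0.57355 <1
  x=-1.967: |R|=0.31859 <1
  x=-4.451: |R|=1.10673 >1
  x=-4.348: |R|=1.08337 >1
So |R|<1 on (-4.0000, 0).

(-4.0000,0); λ=-7 ⇒ h* = (4)/7 = 0.5714.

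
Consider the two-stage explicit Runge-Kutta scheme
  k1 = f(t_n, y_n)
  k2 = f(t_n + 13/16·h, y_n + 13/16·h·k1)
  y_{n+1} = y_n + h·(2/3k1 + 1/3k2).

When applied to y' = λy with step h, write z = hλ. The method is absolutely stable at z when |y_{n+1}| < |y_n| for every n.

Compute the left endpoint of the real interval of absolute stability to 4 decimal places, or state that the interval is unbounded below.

z* = -3.6923.

With y'=λy (z=hλ):
  k1=λy_n ⇒ h·k1=z·y_n;  k2=λ(1+13/16z)y_n ⇒ h·k2=z(1+13/16z)y_n
  y_{n+1}/y_n = 1 + 2/3z + 1/3z(1+13/16z) = 1 + z + 13/48z²
  R(z) = 1 + z + 13/48z².

Boundary: |R(x)|=1, x<0.
x=-0.93: |R|=0.3042
R=1: x+13/48x²=0 ⇒ x=−48/13=-3.6923; min R=1−1/(4·13/48)=0.0769>−1
Confirm numerically:
  x=-2.363: |R|=0.14927 <1
  x=-2.220: |R|=0.11478 <1
  x=-1.598: |R|=0.09360 <1
  x=-4.130: |R|=1.48958 >1
  x=-3.797: |R|=1.10766 >1
Interval (-3.6923, 0).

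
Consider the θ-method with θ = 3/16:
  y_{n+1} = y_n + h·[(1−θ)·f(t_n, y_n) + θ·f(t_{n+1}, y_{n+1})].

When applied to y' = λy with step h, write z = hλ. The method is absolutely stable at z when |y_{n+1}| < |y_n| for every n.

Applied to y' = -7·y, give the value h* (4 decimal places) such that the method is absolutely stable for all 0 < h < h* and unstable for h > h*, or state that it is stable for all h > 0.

With y'=λy (z=hλ):
  y_{n+1} = y_n + z·[13/16·y_n + 3/16·y_{n+1}] ⇒ (1 − 3/16z)y_{n+1} = (1 + 13/16z)y_n
  ⇒ R(z) = (1 + 13/16z)/(1 − 3/16z).

Need |R(x)|<1, x<0.
x=-0.64: |R|=0.4286
R=−1: 1+13/16x = −1+3/16x ⇒ -5/8x=2 ⇒ x=2/(-5/8)=-3.2000
Confirm numerically:
  x=-2.133: |R|=0.52364 <1
  x=-1.973: |R|=0.44021 <1
  x=-1.479: |R|=0.15790 <1
  x=-1.380: |R|=0.09633 <1
  x=-3.736: |R|=1.19700 >1
  x=-3.238: |R|=1.01478 >1
Stable set (-3.2000, 0).

(-3.2000,0); λ=-7 ⇒ h* = (16/5)/7 = 0.4571.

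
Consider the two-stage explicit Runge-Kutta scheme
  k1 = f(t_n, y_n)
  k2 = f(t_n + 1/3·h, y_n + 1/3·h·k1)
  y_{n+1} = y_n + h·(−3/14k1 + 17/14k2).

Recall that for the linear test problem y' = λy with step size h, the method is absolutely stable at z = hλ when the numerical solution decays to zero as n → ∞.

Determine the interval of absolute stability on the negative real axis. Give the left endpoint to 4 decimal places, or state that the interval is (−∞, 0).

z∈(-2.4706,0).

Set f=λy, z=hλ:
  k1=λy_n ⇒ h·k1=z·y_n;  k2=λ(1+1/3z)y_n ⇒ h·k2=z(1+1/3z)y_n
  y_{n+1}/y_n = 1 − 3/14z + 17/14z(1+1/3z) = 1 + z + 17/42z²
  ⇒ R(z) = 1 + z + 17/42z².

Need |R(x)|<1, x<0.
x=-0.99: |R|=0.4067
R=1: x+17/42x²=0 ⇒ x=−42/17=-2.4706; min R=1−1/(4·17/42)=0.3824>−1
Confirm numerically:
  x=-2.025: |R|=0.63478 <1
  x=-1.951: |R|=0.58969 <1
  x=-1.833: |R|=0.52696 <1
  x=-1.063: |R|=0.39437 <1
  x=-3.035: |R|=1.69335 >1
  x=-3.027: |R|=1.68172 >1
Stable set (-2.4706, 0).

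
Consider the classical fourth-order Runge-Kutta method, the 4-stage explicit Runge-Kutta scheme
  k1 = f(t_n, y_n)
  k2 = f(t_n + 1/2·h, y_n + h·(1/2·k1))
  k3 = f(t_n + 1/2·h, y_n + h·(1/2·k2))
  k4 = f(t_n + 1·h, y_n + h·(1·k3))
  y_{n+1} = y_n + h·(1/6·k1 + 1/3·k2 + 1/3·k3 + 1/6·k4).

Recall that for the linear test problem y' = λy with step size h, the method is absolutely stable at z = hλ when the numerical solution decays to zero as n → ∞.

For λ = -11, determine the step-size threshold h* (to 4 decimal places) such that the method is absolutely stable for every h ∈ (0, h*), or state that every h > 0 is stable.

(-2.7853,0); λ=-11 ⇒ h* = 0.2532.

Test eqn y'=λy, z=hλ:
  order 4, 4-stage ⇒ R(z)=1+z+z^2/2+z^3/6+z^4/24
  (e.g. R(-0.64)=0.52810, |R|=0.52810)

Boundary: |R(x)|=1, x<0.
x=-0.64: |R|=0.5281
|R(-1.47)|=0.2756 |R(-1.4)|=0.2827 |R(-0.79)|=0.4561
Bisect:
  x_lo=-3.5896 |R|=3.0619  x_hi=-0.2298 |R|=0.7947
  mid=-1.90969 |R|=0.30719 →hi
  mid=-2.74962 |R|=0.94754 →hi
  mid=-3.16959 |R|=1.75180 →lo
  mid=-2.95961 |R|=1.29624 →lo
  mid=-2.85462 |R|=1.10965 →lo
  mid=-2.80212 |R|=1.02567 →lo
  mid=-2.77587 |R|=0.98589 →hi
  mid=-2.78900 |R|=1.00560 →lo
  mid=-2.78243 |R|=0.99570 →hi
  ...
  [-2.78531,-2.78510] ⇒ x*=-2.7853
So |R|<1 on (-2.7853, 0).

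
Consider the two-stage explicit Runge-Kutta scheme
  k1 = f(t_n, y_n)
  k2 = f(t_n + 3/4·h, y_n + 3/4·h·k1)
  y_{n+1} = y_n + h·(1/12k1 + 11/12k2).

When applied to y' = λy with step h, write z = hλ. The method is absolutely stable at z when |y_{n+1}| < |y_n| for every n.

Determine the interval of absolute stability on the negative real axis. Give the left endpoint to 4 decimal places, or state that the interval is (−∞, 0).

With y'=λy (z=hλ):
  k1=λy_n ⇒ h·k1=z·y_n;  k2=λ(1+3/4z)y_n ⇒ h·k2=z(1+3/4z)y_n
  y_{n+1}/y_n = 1 + 1/12z + 11/12z(1+3/4z) = 1 + z + 11/16z²
  ⇒ R(z) = 1 + z + 11/16z².

Boundary: |R(x)|=1, x<0.
x=-0.74: |R|=0.6365
R=1: x+11/16x²=0 ⇒ x=−16/11=-1.4545; min R=1−1/(4·11/16)=0.6364>−1
Confirm numerically:
  x=-1.253: |R|=0.82638 <1
  x=-1.104: |R|=0.73394 <1
  x=-0.794: |R|=0.63942 <1
  x=-1.947: |R|=1.65918 >1
  x=-1.905: |R|=1.58995 >1
  x=-1.712: |R|=1.30302 >1
Interval (-1.4545, 0).

(-1.4545, 0).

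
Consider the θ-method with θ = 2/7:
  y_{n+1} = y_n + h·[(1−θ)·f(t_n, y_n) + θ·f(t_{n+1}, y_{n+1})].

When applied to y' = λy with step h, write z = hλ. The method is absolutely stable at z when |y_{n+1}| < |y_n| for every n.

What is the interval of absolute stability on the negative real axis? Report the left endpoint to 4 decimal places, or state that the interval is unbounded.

z∈(-4.6667,0).

Set f=λy, z=hλ:
  y_{n+1} = y_n + z·[5/7·y_n + 2/7·y_{n+1}] ⇒ (1 − 2/7z)y_{n+1} = (1 + 5/7z)y_n
  ⇒ R(z) = (1 + 5/7z)/(1 − 2/7z).

Boundary: |R(x)|=1, x<0.
x=-1.03: |R|=0.2042
R=−1: 1+5/7x = −1+2/7x ⇒ -3/7x=2 ⇒ x=2/(-3/7)=-4.6667
Confirm numerically:
  x=-3.525: |R|=0.75623 <1
  x=-2.790: |R|=0.55246 <1
  x=-2.296: |R|=0.38647 <1
  x=-5.096: |R|=1.07492 >1
  x=-4.718: |R|=1.00937 >1
So |R|<1 on (-4.6667, 0).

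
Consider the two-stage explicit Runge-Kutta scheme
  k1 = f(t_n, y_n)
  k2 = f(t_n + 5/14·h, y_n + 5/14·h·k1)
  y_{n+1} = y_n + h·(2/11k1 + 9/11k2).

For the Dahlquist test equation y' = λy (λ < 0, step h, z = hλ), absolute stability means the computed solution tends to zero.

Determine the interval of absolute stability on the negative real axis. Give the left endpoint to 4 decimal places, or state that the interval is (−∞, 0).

z∈(-3.4222,0).

On y'=λy, z=hλ:
  k1=λy_n ⇒ h·k1=z·y_n;  k2=λ(1+5/14z)y_n ⇒ h·k2=z(1+5/14z)y_n
  y_{n+1}/y_n = 1 + 2/11z + 9/11z(1+5/14z) = 1 + z + 45/154z²
  R(z) = 1 + z + 45/154z².

Find x<0 with |R(x)|<1.
x=-1.4: |R|=0.1727
R=1: x+45/154x²=0 ⇒ x=−154/45=-3.4222; min R=1−1/(4·45/154)=0.1444>−1
Confirm numerically:
  x=-2.714: |R|=0.43834 <1
  x=-2.261: |R|=0.23280 <1
  x=-1.775: |R|=0.14564 <1
  x=-1.455: |R|=0.16361 <1
  x=-3.547: |R|=1.12933 >1
  x=-3.508: |R|=1.08793 >1
  x=-3.472: |R|=1.05050 >1
Stable set (-3.4222, 0).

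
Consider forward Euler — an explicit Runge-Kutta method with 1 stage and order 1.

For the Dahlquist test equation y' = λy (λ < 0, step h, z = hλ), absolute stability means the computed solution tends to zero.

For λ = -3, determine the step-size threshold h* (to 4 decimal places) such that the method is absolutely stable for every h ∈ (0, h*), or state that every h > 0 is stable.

With y'=λy (z=hλ):
  order 1, 1-stage ⇒ R(z)=1+z
  (e.g. R(-1.03)=-0.03000, |R|=0.03000)

Find x<0 with |R(x)|<1.
x=-1.03: |R|=0.0300
|R(-2.37)|=1.3700 |R(-1.45)|=0.4500 |R(-0.6)|=0.4000
Bisect:
  x_lo=-2.3133 |R|=1.3133  x_hi=-0.2895 |R|=0.7105
  mid=-1.30140 |R|=0.30140 →hi
  mid=-1.80734 |R|=0.80734 →hi
  mid=-2.06032 |R|=1.06032 →lo
  mid=-1.93383 |R|=0.93383 →hi
  mid=-1.99707 |R|=0.99707 →hi
  mid=-2.02869 |R|=1.02869 →lo
  mid=-2.01288 |R|=1.01288 →lo
  mid=-2.00498 |R|=1.00498 →lo
  mid=-2.00103 |R|=1.00103 →lo
  mid=-1.99905 |R|=0.99905 →hi
  ...
  [-2.00004,-1.99991] ⇒ x*=-2.0000
Stable set (-2.0000, 0).

(-2.0000,0); λ=-3 ⇒ h* = 0.6667.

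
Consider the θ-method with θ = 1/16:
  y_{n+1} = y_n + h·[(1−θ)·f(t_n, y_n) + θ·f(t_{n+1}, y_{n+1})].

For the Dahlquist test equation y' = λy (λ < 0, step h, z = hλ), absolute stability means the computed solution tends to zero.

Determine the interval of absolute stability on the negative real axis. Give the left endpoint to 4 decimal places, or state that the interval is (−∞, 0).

On y'=λy, z=hλ:
  y_{n+1} = y_n + z·[15/16·y_n + 1/16·y_{n+1}] ⇒ (1 − 1/16z)y_{n+1} = (1 + 15/16z)y_n
  Hence R(z) = (1 + 15/16z)/(1 − 1/16z).

Find x<0 with |R(x)|<1.
x=-1.31: |R|=0.2109
R=−1: 1+15/16x = −1+1/16x ⇒ -7/8x=2 ⇒ x=2/(-7/8)=-2.2857
Confirm numerically:
  x=-2.201: |R|=0.93484 <1
  x=-2.133: |R|=0.88209 <1
  x=-0.927: |R|=0.12377 <1
  x=-2.735: |R|=1.33574 >1
  x=-2.500: |R|=1.16216 >1
Stable set (-2.2857, 0).

(-2.2857, 0).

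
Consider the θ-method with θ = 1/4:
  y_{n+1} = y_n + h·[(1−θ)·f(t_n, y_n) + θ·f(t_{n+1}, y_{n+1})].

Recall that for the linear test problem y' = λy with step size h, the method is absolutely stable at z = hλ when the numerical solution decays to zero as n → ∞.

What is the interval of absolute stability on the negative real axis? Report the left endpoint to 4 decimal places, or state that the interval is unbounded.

Test eqn y'=λy, z=hλ:
  y_{n+1} = y_n + z·[3/4·y_n + 1/4·y_{n+1}] ⇒ (1 − 1/4z)y_{n+1} = (1 + 3/4z)y_n
  Hence R(z) = (1 + 3/4z)/(1 − 1/4z).

Boundary: |R(x)|=1, x<0.
x=-0.92: |R|=0.2520
R=−1: 1+3/4x = −1+1/4x ⇒ -1/2x=2 ⇒ x=2/(-1/2)=-4.0000
Confirm numerically:
  x=-2.991: |R|=0.71134 <1
  x=-2.698: |R|=0.61123 <1
  x=-2.318: |R|=0.46755 <1
  x=-4.533: |R|=1.12493 >1
  x=-4.151: |R|=1.03705 >1
  x=-4.020: |R|=1.00499 >1
Stable set (-4.0000, 0).

(-4.0000, 0).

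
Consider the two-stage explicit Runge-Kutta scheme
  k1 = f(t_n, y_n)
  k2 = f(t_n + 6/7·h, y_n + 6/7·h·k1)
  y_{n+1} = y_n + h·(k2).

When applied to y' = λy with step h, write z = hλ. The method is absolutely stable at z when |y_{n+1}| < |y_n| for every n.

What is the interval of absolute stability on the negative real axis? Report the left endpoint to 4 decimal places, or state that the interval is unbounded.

Test eqn y'=λy, z=hλ:
  k1=λy_n ⇒ h·k1=z·y_n;  k2=λ(1+6/7z)y_n ⇒ h·k2=z(1+6/7z)y_n
  y_{n+1}/y_n = 1 + z(1+6/7z) = 1 + z + 6/7z²
  ⇒ R(z) = 1 + z + 6/7z².

Boundary: |R(x)|=1, x<0.
x=-1.09: |R|=0.9284
R=1: x+6/7x²=0 ⇒ x=−7/6=-1.1667; min R=1−1/(4·6/7)=0.7083>−1
Confirm numerically:
  x=-1.125: |R|=0.95982 <1
  x=-1.000: |R|=0.85714 <1
  x=-0.630: |R|=0.71020 <1
  x=-1.492: |R|=1.41605 >1
  x=-1.241: |R|=1.07907 >1
Interval (-1.1667, 0).

z∈(-1.1667,0).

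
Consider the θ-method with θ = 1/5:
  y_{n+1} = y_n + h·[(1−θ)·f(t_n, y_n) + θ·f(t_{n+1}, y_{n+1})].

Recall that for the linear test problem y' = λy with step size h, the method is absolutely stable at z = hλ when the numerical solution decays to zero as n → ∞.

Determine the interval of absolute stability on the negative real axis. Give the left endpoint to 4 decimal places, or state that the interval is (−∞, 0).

On y'=λy, z=hλ:
  y_{n+1} = y_n + z·[4/5·y_n + 1/5·y_{n+1}] ⇒ (1 − 1/5z)y_{n+1} = (1 + 4/5z)y_n
  Hence R(z) = (1 + 4/5z)/(1 − 1/5z).

Boundary: |R(x)|=1, x<0.
x=-1.11: |R|=0.0917
R=−1: 1+4/5x = −1+1/5x ⇒ -3/5x=2 ⇒ x=2/(-3/5)=-3.3333
Confirm numerically:
  x=-2.820: |R|=0.80307 <1
  x=-2.608: |R|=0.71399 <1
  x=-2.492: |R|=0.66311 <1
  x=-2.219: |R|=0.53692 <1
  x=-3.659: |R|=1.11283 >1
  x=-3.491: |R|=1.05571 >1
So |R|<1 on (-3.3333, 0).

(-3.3333, 0).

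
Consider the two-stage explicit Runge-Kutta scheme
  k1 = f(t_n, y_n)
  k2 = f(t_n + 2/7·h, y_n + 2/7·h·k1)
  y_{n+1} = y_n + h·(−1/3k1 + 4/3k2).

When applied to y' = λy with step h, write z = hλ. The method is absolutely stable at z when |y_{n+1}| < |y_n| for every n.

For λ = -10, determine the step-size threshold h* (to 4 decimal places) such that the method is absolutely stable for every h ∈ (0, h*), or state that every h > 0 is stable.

Test eqn y'=λy, z=hλ:
  k1=λy_n ⇒ h·k1=z·y_n;  k2=λ(1+2/7z)y_n ⇒ h·k2=z(1+2/7z)y_n
  y_{n+1}/y_n = 1 − 1/3z + 4/3z(1+2/7z) = 1 + z + 8/21z²
  so R(z) = 1 + z + 8/21z².

Boundary: |R(x)|=1, x<0.
x=-0.89: |R|=0.4118
R=1: x+8/21x²=0 ⇒ x=−21/8=-2.6250; min R=1−1/(4·8/21)=0.3438>−1
Confirm numerically:
  x=-1.962: |R|=0.50445 <1
  x=-1.940: |R|=0.49375 <1
  x=-1.801: |R|=0.43466 <1
  x=-1.668: |R|=0.39189 <1
  x=-2.965: |R|=1.38404 >1
  x=-2.709: |R|=1.08669 >1
Interval (-2.6250, 0).

(-2.6250,0); λ=-10 ⇒ h* = (21/8)/10 = 0.2625.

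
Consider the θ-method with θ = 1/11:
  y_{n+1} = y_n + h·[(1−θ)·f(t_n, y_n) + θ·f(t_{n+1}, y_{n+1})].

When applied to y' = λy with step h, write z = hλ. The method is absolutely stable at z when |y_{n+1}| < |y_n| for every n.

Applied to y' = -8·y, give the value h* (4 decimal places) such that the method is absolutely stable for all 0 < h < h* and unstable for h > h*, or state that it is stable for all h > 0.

Set f=λy, z=hλ:
  y_{n+1} = y_n + z·[10/11·y_n + 1/11·y_{n+1}] ⇒ (1 − 1/11z)y_{n+1} = (1 + 10/11z)y_n
  Hence R(z) = (1 + 10/11z)/(1 − 1/11z).

Need |R(x)|<1, x<0.
x=-1.01: |R|=0.0749
R=−1: 1+10/11x = −1+1/11x ⇒ -9/11x=2 ⇒ x=2/(-9/11)=-2.4444
Confirm numerically:
  x=-2.202: |R|=0.83472 <1
  x=-1.525: |R|=0.33932 <1
  x=-1.448: |R|=0.27956 <1
  x=-1.271: |R|=0.13935 <1
  x=-3.040: |R|=1.38177 >1
  x=-2.634: |R|=1.12513 >1
Interval (-2.4444, 0).

(-2.4444,0); λ=-8 ⇒ h* = (22/9)/8 = 0.3056.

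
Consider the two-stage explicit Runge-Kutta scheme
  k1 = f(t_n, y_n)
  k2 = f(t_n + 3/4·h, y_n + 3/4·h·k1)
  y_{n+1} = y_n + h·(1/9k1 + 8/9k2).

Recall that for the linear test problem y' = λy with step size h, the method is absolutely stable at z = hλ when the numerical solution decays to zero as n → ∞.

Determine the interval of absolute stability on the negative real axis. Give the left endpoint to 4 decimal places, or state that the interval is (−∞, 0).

(-1.5000, 0).

On y'=λy, z=hλ:
  k1=λy_n ⇒ h·k1=z·y_n;  k2=λ(1+3/4z)y_n ⇒ h·k2=z(1+3/4z)y_n
  y_{n+1}/y_n = 1 + 1/9z + 8/9z(1+3/4z) = 1 + z + 2/3z²
  R(z) = 1 + z + 2/3z².

Boundary: |R(x)|=1, x<0.
x=-1.56: |R|=1.0624
R=1: x+2/3x²=0 ⇒ x=−3/2=-1.5000; min R=1−1/(4·2/3)=0.6250>−1
Confirm numerically:
  x=-1.293: |R|=0.82157 <1
  x=-0.984: |R|=0.66150 <1
  x=-0.949: |R|=0.65140 <1
  x=-0.741: |R|=0.62505 <1
  x=-2.040: |R|=1.73440 >1
  x=-2.003: |R|=1.67167 >1
So |R|<1 on (-1.5000, 0).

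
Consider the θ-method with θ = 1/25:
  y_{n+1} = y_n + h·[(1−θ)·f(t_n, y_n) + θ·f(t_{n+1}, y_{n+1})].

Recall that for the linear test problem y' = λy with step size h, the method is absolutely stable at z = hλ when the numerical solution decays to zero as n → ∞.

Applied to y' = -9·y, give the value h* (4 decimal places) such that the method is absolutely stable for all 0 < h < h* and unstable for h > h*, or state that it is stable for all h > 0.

On y'=λy, z=hλ:
  y_{n+1} = y_n + z·[24/25·y_n + 1/25·y_{n+1}] ⇒ (1 − 1/25z)y_{n+1} = (1 + 24/25z)y_n
  ⇒ R(z) = (1 + 24/25z)/(1 − 1/25z).

Solve |R(x)|<1 on ℝ⁻.
x=-1.16: |R|=0.1086
R=−1: 1+24/25x = −1+1/25x ⇒ -23/25x=2 ⇒ x=2/(-23/25)=-2.1739
Confirm numerically:
  x=-2.123: |R|=0.95683 <1
  x=-1.335: |R|=0.26732 <1
  x=-1.100: |R|=0.05364 <1
  x=-2.638: |R|=1.38621 >1
  x=-2.364: |R|=1.15977 >1
  x=-2.268: |R|=1.07936 >1
So |R|<1 on (-2.1739, 0).

(-2.1739,0); λ=-9 ⇒ h* = (50/23)/9 = 0.2415.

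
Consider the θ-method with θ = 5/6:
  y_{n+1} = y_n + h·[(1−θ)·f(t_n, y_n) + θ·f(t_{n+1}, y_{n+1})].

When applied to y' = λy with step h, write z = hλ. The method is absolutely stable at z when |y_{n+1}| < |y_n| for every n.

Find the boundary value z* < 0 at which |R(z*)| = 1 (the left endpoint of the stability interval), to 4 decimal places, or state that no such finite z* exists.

With y'=λy (z=hλ):
  y_{n+1} = y_n + z·[1/6·y_n + 5/6·y_{n+1}] ⇒ (1 − 5/6z)y_{n+1} = (1 + 1/6z)y_n
  R(z) = (1 + 1/6z)/(1 − 5/6z).

Find x<0 with |R(x)|<1.
x=-1.08: |R|=0.4316
x=-2: |R|=0.2500
x=-10: |R|=0.0714
x=-100: |R|=0.1858
θ=5/6≥1/2 ⇒ |1+1/6x|<|1−5/6x| ∀x<0 ⇒ unbounded interval.

interval (−∞, 0).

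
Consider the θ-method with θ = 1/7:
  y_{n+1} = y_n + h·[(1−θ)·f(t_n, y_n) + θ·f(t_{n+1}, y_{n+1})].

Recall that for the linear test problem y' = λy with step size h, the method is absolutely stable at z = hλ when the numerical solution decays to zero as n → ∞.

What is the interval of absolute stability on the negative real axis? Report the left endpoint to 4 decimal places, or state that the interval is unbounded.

z∈(-2.8000,0).

Set f=λy, z=hλ:
  y_{n+1} = y_n + z·[6/7·y_n + 1/7·y_{n+1}] ⇒ (1 − 1/7z)y_{n+1} = (1 + 6/7z)y_n
  so R(z) = (1 + 6/7z)/(1 − 1/7z).

Solve |R(x)|<1 on ℝ⁻.
x=-1.5: |R|=0.2353
R=−1: 1+6/7x = −1+1/7x ⇒ -5/7x=2 ⇒ x=2/(-5/7)=-2.8000
Confirm numerically:
  x=-2.570: |R|=0.87983 <1
  x=-2.401: |R|=0.78779 <1
  x=-1.978: |R|=0.54221 <1
  x=-1.138: |R|=0.02114 <1
  x=-3.327: |R|=1.25516 >1
  x=-3.186: |R|=1.18948 >1
  x=-2.892: |R|=1.04650 >1
Stable set (-2.8000, 0).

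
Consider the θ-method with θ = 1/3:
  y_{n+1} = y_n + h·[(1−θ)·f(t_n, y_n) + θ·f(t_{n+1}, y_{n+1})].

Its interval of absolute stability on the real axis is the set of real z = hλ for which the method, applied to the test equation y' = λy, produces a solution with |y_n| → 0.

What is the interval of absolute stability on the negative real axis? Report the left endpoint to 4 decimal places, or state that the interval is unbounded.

z∈(-6.0000,0).

With y'=λy (z=hλ):
  y_{n+1} = y_n + z·[2/3·y_n + 1/3·y_{n+1}] ⇒ (1 − 1/3z)y_{n+1} = (1 + 2/3z)y_n
  ⇒ R(z) = (1 + 2/3z)/(1 − 1/3z).

Find x<0 with |R(x)|<1.
x=-0.52: |R|=0.5568
R=−1: 1+2/3x = −1+1/3x ⇒ -1/3x=2 ⇒ x=2/(-1/3)=-6.0000
Confirm numerically:
  x=-4.471: |R|=0.79534 <1
  x=-3.695: |R|=0.65571 <1
  x=-3.111: |R|=0.52725 <1
  x=-2.429: |R|=0.34224 <1
  x=-6.328: |R|=1.03516 >1
  x=-6.235: |R|=1.02545 >1
Interval (-6.0000, 0).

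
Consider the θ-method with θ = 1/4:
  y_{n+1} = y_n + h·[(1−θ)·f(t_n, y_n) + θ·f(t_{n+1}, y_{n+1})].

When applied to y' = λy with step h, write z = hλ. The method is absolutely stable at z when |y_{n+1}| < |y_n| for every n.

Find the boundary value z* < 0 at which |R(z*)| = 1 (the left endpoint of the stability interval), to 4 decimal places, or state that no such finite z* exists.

z* = -4.0000.

On y'=λy, z=hλ:
  y_{n+1} = y_n + z·[3/4·y_n + 1/4·y_{n+1}] ⇒ (1 − 1/4z)y_{n+1} = (1 + 3/4z)y_n
  Hence R(z) = (1 + 3/4z)/(1 − 1/4z).

Find x<0 with |R(x)|<1.
x=-0.83: |R|=0.3126
R=−1: 1+3/4x = −1+1/4x ⇒ -1/2x=2 ⇒ x=2/(-1/2)=-4.0000
Confirm numerically:
  x=-2.949: |R|=0.69751 <1
  x=-2.248: |R|=0.43918 <1
  x=-2.197: |R|=0.41811 <1
  x=-1.951: |R|=0.31138 <1
  x=-4.487: |R|=1.11476 >1
  x=-4.216: |R|=1.05258 >1
  x=-4.063: |R|=1.01563 >1
Stable set (-4.0000, 0).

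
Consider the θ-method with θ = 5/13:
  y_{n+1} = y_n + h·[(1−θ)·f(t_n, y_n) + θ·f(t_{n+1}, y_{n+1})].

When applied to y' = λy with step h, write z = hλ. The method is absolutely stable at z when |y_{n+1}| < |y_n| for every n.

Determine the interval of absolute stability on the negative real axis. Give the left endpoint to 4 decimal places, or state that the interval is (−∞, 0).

Test eqn y'=λy, z=hλ:
  y_{n+1} = y_n + z·[8/13·y_n + 5/13·y_{n+1}] ⇒ (1 − 5/13z)y_{n+1} = (1 + 8/13z)y_n
  so R(z) = (1 + 8/13z)/(1 − 5/13z).

Solve |R(x)|<1 on ℝ⁻.
x=-1.24: |R|=0.1604
R=−1: 1+8/13x = −1+5/13x ⇒ -3/13x=2 ⇒ x=2/(-3/13)=-8.6667
Confirm numerically:
  x=-4.465: |R|=0.64317 <1
  x=-4.154: |R|=0.59911 <1
  x=-3.657: |R|=0.51961 <1
  x=-9.124: |R|=1.02340 >1
  x=-8.888: |R|=1.01156 >1
Stable set (-8.6667, 0).

z∈(-8.6667,0).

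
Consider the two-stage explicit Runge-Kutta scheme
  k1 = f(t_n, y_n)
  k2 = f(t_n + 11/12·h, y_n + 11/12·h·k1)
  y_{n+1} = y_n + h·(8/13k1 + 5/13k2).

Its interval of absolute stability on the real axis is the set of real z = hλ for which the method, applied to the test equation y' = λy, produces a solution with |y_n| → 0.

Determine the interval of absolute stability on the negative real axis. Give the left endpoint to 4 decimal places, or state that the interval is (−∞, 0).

(-2.8364, 0).

Set f=λy, z=hλ:
  k1=λy_n ⇒ h·k1=z·y_n;  k2=λ(1+11/12z)y_n ⇒ h·k2=z(1+11/12z)y_n
  y_{n+1}/y_n = 1 + 8/13z + 5/13z(1+11/12z) = 1 + z + 55/156z²
  Hence R(z) = 1 + z + 55/156z².

Find x<0 with |R(x)|<1.
x=-0.58: |R|=0.5386
R=1: x+55/156x²=0 ⇒ x=−156/55=-2.8364; min R=1−1/(4·55/156)=0.2909>−1
Confirm numerically:
  x=-2.739: |R|=0.90598 <1
  x=-1.989: |R|=0.40579 <1
  x=-1.827: |R|=0.34983 <1
  x=-1.255: |R|=0.30030 <1
  x=-3.295: |R|=1.53280 >1
  x=-3.102: |R|=1.29051 >1
  x=-3.059: |R|=1.24011 >1
So |R|<1 on (-2.8364, 0).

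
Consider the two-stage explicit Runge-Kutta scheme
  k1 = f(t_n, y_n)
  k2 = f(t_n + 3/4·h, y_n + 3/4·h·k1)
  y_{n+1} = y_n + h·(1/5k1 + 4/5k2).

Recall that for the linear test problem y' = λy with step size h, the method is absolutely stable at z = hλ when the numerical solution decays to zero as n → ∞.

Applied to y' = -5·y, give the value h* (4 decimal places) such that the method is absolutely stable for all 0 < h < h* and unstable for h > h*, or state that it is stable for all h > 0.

Set f=λy, z=hλ:
  k1=λy_n ⇒ h·k1=z·y_n;  k2=λ(1+3/4z)y_n ⇒ h·k2=z(1+3/4z)y_n
  y_{n+1}/y_n = 1 + 1/5z + 4/5z(1+3/4z) = 1 + z + 3/5z²
  Hence R(z) = 1 + z + 3/5z².

Find x<0 with |R(x)|<1.
x=-0.35: |R|=0.7235
R=1: x+3/5x²=0 ⇒ x=−5/3=-1.6667; min R=1−1/(4·3/5)=0.5833>−1
Confirm numerically:
  x=-1.288: |R|=0.70737 <1
  x=-1.265: |R|=0.69513 <1
  x=-0.797: |R|=0.58413 <1
  x=-2.097: |R|=1.54145 >1
  x=-1.762: |R|=1.10079 >1
So |R|<1 on (-1.6667, 0).

(-1.6667,0); λ=-5 ⇒ h* = (5/3)/5 = 0.3333.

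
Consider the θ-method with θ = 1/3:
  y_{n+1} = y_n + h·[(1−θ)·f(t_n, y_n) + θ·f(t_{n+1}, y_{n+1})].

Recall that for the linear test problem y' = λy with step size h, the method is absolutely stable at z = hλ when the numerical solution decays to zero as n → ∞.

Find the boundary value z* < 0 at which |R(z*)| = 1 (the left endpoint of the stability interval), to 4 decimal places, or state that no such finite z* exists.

Set f=λy, z=hλ:
  y_{n+1} = y_n + z·[2/3·y_n + 1/3·y_{n+1}] ⇒ (1 − 1/3z)y_{n+1} = (1 + 2/3z)y_n
  R(z) = (1 + 2/3z)/(1 − 1/3z).

Boundary: |R(x)|=1, x<0.
x=-1.73: |R|=0.0973
R=−1: 1+2/3x = −1+1/3x ⇒ -1/3x=2 ⇒ x=2/(-1/3)=-6.0000
Confirm numerically:
  x=-5.482: |R|=0.93893 <1
  x=-4.396: |R|=0.78313 <1
  x=-4.309: |R|=0.76864 <1
  x=-2.508: |R|=0.36601 <1
  x=-6.383: |R|=1.04082 >1
  x=-6.373: |R|=1.03980 >1
  x=-6.129: |R|=1.01413 >1
So |R|<1 on (-6.0000, 0).

left endpoint -6.0000.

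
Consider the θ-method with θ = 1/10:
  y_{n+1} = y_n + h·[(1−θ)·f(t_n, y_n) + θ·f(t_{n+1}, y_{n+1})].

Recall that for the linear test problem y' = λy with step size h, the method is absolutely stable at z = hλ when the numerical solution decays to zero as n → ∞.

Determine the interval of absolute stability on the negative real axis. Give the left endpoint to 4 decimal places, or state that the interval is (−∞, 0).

z∈(-2.5000,0).

Test eqn y'=λy, z=hλ:
  y_{n+1} = y_n + z·[9/10·y_n + 1/10·y_{n+1}] ⇒ (1 − 1/10z)y_{n+1} = (1 + 9/10z)y_n
  so R(z) = (1 + 9/10z)/(1 − 1/10z).

Solve |R(x)|<1 on ℝ⁻.
x=-1.21: |R|=0.0794
R=−1: 1+9/10x = −1+1/10x ⇒ -4/5x=2 ⇒ x=2/(-4/5)=-2.5000
Confirm numerically:
  x=-2.131: |R|=0.75666 <1
  x=-1.993: |R|=0.66180 <1
  x=-1.151: |R|=0.03219 <1
  x=-3.087: |R|=1.35883 >1
  x=-2.869: |R|=1.22939 >1
  x=-2.570: |R|=1.04455 >1
Stable set (-2.5000, 0).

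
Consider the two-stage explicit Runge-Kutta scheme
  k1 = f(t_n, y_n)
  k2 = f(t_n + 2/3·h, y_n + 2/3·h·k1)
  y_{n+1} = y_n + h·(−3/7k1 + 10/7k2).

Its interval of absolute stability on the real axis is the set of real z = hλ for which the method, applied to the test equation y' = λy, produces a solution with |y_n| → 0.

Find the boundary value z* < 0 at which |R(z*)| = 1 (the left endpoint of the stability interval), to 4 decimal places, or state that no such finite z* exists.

On y'=λy, z=hλ:
  k1=λy_n ⇒ h·k1=z·y_n;  k2=λ(1+2/3z)y_n ⇒ h·k2=z(1+2/3z)y_n
  y_{n+1}/y_n = 1 − 3/7z + 10/7z(1+2/3z) = 1 + z + 20/21z²
  R(z) = 1 + z + 20/21z².

Solve |R(x)|<1 on ℝ⁻.
x=-0.33: |R|=0.7737
R=1: x+20/21x²=0 ⇒ x=−21/20=-1.0500; min R=1−1/(4·20/21)=0.7375>−1
Confirm numerically:
  x=-0.937: |R|=0.89916 <1
  x=-0.690: |R|=0.76343 <1
  x=-0.612: |R|=0.74471 <1
  x=-0.549: |R|=0.73805 <1
  x=-1.406: |R|=1.47670 >1
  x=-1.250: |R|=1.23810 >1
  x=-1.108: |R|=1.06120 >1
So |R|<1 on (-1.0500, 0).

z* = -1.0500.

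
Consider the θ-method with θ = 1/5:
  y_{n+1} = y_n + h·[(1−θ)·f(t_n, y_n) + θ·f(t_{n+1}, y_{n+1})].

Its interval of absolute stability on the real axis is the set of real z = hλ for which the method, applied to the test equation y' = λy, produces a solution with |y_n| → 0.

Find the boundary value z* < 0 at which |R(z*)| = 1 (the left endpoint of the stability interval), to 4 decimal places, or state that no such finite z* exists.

left endpoint -3.3333.

Test eqn y'=λy, z=hλ:
  y_{n+1} = y_n + z·[4/5·y_n + 1/5·y_{n+1}] ⇒ (1 − 1/5z)y_{n+1} = (1 + 4/5z)y_n
  so R(z) = (1 + 4/5z)/(1 − 1/5z).

Find x<0 with |R(x)|<1.
x=-0.58: |R|=0.4803
R=−1: 1+4/5x = −1+1/5x ⇒ -3/5x=2 ⇒ x=2/(-3/5)=-3.3333
Confirm numerically:
  x=-3.022: |R|=0.88357 <1
  x=-2.366: |R|=0.60603 <1
  x=-1.351: |R|=0.06361 <1
  x=-3.832: |R|=1.16938 >1
  x=-3.520: |R|=1.06573 >1
  x=-3.431: |R|=1.03475 >1
Interval (-3.3333, 0).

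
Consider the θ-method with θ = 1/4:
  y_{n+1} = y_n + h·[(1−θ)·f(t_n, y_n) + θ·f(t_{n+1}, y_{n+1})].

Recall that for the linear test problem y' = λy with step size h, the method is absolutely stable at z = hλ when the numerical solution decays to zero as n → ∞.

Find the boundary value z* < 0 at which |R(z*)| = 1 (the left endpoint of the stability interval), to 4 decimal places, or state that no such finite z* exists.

left endpoint -4.0000.

With y'=λy (z=hλ):
  y_{n+1} = y_n + z·[3/4·y_n + 1/4·y_{n+1}] ⇒ (1 − 1/4z)y_{n+1} = (1 + 3/4z)y_n
  R(z) = (1 + 3/4z)/(1 − 1/4z).

Boundary: |R(x)|=1, x<0.
x=-1.27: |R|=0.0361
R=−1: 1+3/4x = −1+1/4x ⇒ -1/2x=2 ⇒ x=2/(-1/2)=-4.0000
Confirm numerically:
  x=-2.730: |R|=0.62259 <1
  x=-2.230: |R|=0.43178 <1
  x=-1.765: |R|=0.22463 <1
  x=-4.492: |R|=1.11587 >1
  x=-4.199: |R|=1.04854 >1
  x=-4.186: |R|=1.04544 >1
Stable set (-4.0000, 0).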